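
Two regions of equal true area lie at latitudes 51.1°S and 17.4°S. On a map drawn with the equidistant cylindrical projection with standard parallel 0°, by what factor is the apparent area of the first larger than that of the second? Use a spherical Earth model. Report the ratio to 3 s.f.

Plate carrée maps x = Rλ, y = Rφ. The meridian scale is h = 1 and the parallel scale is k = 1/cos φ = sec φ.
Areal scale at 51.1°: h·k = 1.000 × 1.592 = 1.592.
Areal scale at 17.4°: h·k = 1.000 × 1.048 = 1.048.
Ratio = 1.592/1.048 ≈ 1.52.

1.52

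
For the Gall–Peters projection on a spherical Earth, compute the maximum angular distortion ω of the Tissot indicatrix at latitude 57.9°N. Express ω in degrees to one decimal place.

The Gall–Peters projection is cylindrical equal-area with φ₀ = 45°. For cylindrical equal-area with standard parallel φ₀, h = cos φ / cos φ₀ and k = cos φ₀ / cos φ, so h·k = 1.
At 57.9°: h = 0.7515, k = 1.331; principal scales a = 1.331, b = 0.7515.
sin(ω/2) = (a − b)/(a + b) = 0.5791/2.082 = 0.2781, so ω = 2 arcsin(0.2781) ≈ 32.3°.

32.3°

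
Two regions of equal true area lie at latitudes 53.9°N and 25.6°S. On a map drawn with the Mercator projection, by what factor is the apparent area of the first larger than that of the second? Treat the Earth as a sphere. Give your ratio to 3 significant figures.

Mercator is conformal with k = sec φ, so areal scale = k² = sec²φ.
At 53.9°: sec²(53.9°) = 1/0.5892² = 2.881.
At 25.6°: sec²(25.6°) = 1/0.9018² = 1.230.
Ratio = 2.881/1.230 = cos²(25.6°)/cos²(53.9°) ≈ 2.34.

2.34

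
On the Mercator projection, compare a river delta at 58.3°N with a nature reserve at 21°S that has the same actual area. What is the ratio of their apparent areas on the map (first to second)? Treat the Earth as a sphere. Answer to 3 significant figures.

3.16

Mercator areal scale is sec²φ.
At 58.3°: sec²(58.3°) = 1/0.5255² = 3.622.
At 21°: sec²(21°) = 1/0.9336² = 1.147.
Ratio = 3.622/1.147 = cos²(21°)/cos²(58.3°) ≈ 3.16.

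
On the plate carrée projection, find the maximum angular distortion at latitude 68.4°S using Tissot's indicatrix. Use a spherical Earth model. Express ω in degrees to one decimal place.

55.0°

Plate carrée maps x = Rλ, y = Rφ. The meridian scale is h = 1 and the parallel scale is k = 1/cos φ = sec φ.
At 68.4°: h = 1.000, k = 2.716; principal scales a = 2.716, b = 1.000.
sin(ω/2) = (a − b)/(a + b) = 1.716/3.716 = 0.4619, so ω = 2 arcsin(0.4619) ≈ 55.0°.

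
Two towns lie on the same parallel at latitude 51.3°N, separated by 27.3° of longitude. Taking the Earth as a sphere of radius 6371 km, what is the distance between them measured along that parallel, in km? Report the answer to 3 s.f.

1900 km

Arc length along a parallel = R cos φ · Δλ (with Δλ in radians).
= 6371 × cos 51.3° × (27.3° × π/180) = 6371 × 0.6252 × 0.4765 ≈ 1900 km.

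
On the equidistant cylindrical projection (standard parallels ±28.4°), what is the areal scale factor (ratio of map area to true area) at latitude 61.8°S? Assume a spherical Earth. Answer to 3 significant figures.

1.86

The equidistant cylindrical projection with φ₀ = 28.4° has h = 1 (meridians true) and k = cos φ₀ / cos φ along parallels.
Areal scale = h·k = 1 × cos φ₀ / cos φ; at 61.8°, h = 1.000, k = 1.861, so h·k = 1.861.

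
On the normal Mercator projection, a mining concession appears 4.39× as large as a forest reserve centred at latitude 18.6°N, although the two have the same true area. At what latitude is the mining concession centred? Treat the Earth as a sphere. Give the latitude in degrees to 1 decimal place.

63.1°

On Mercator, (apparent₁)/(apparent₂) = sec²φ₁ / sec²φ₂ when true areas are equal.
cos²φ₂ / cos²φ₁ = 4.39  ⇒  cos φ₁ = cos 18.6° / √4.39 = 0.9478/2.095 = 0.4523.
φ₁ = arccos(0.4523) ≈ 63.1°.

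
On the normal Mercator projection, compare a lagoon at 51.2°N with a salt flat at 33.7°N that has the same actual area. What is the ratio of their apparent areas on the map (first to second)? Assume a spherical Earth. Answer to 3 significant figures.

Mercator areal scale is sec²φ.
At 51.2°: sec²(51.2°) = 1/0.6266² = 2.547.
At 33.7°: sec²(33.7°) = 1/0.8320² = 1.445.
Ratio = 2.547/1.445 = cos²(33.7°)/cos²(51.2°) ≈ 1.76.

1.76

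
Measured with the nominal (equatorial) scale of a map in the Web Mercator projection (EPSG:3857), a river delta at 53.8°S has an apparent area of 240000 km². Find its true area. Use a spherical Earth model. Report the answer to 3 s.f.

83700 km²

For Mercator, h = k = sec φ (a conformal cylindrical projection has a single point scale, 1/cos φ).
Areal scale = k² = sec²φ = 1/cos²(53.8°) = 1/0.5906² = 2.867.
True area = apparent / (areal scale) = 240000 / 2.867 ≈ 83700 km².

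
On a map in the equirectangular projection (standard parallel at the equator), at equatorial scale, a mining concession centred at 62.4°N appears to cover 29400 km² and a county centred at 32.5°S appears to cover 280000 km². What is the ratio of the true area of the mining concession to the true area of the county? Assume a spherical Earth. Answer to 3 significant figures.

On the plate carrée, areal scale = h·k = 1 × sec φ, so true area = apparent × cos φ.
True area of mining concession: 29400 × cos(62.4°) = 29400 × 0.4633 = 13620 km².
True area of county: 280000 × cos(32.5°) = 280000 × 0.8434 = 236100 km².
Ratio = 13620 / 236100 ≈ 0.0577.

0.0577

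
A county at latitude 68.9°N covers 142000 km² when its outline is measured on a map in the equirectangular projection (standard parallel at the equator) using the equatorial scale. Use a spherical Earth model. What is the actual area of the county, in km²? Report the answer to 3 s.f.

51100 km²

In the plate carrée (x = Rλ, y = Rφ), meridians are true-scale (h = 1) and parallels are stretched by k = sec φ.
Areal scale = h·k = 1 × sec φ; at 68.9°, h = 1.000, k = 2.778, so h·k = 2.778.
True area = apparent / (areal scale) = 142000 / 2.778 ≈ 51100 km².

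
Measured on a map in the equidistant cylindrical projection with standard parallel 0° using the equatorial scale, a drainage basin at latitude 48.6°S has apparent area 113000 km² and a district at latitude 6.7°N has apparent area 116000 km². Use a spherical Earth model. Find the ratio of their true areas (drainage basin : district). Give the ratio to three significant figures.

0.649

On the plate carrée, areal scale = h·k = 1 × sec φ, so true area = apparent × cos φ.
True area of drainage basin: 113000 × cos(48.6°) = 113000 × 0.6613 = 74730 km².
True area of district: 116000 × cos(6.7°) = 116000 × 0.9932 = 115200 km².
Ratio = 74730 / 115200 ≈ 0.649.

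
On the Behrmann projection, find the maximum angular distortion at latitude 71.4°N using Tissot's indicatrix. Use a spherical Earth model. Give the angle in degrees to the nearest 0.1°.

The Behrmann projection is cylindrical equal-area with φ₀ = 30°. For cylindrical equal-area with standard parallel φ₀, h = cos φ / cos φ₀ and k = cos φ₀ / cos φ, so h·k = 1.
At 71.4°: h = 0.3683, k = 2.715; principal scales a = 2.715, b = 0.3683.
sin(ω/2) = (a − b)/(a + b) = 2.347/3.083 = 0.7611, so ω = 2 arcsin(0.7611) ≈ 99.1°.

99.1°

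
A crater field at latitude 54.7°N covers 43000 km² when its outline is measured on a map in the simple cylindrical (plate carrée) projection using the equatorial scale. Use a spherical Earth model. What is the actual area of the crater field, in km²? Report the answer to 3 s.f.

24800 km²

For the equirectangular projection with φ₀ = 0 (plate carrée), h = 1 along meridians and k = sec φ along parallels.
Areal scale = h·k = 1 × sec φ; at 54.7°, h = 1.000, k = 1.731, so h·k = 1.731.
True area = apparent / (areal scale) = 43000 / 1.731 ≈ 24800 km².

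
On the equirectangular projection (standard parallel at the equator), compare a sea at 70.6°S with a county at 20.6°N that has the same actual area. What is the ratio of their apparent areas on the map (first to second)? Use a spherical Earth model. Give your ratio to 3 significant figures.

In the plate carrée (x = Rλ, y = Rφ), meridians are true-scale (h = 1) and parallels are stretched by k = sec φ.
Areal scale at 70.6°: h·k = 1.000 × 3.011 = 3.011.
Areal scale at 20.6°: h·k = 1.000 × 1.068 = 1.068.
Ratio = 3.011/1.068 ≈ 2.82.

2.82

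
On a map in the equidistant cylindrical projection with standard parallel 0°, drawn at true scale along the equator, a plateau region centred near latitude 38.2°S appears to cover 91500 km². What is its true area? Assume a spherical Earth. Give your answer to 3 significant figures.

For the equirectangular projection with φ₀ = 0 (plate carrée), h = 1 along meridians and k = sec φ along parallels.
Areal scale = h·k = 1 × sec φ; at 38.2°, h = 1.000, k = 1.272, so h·k = 1.272.
True area = apparent / (areal scale) = 91500 / 1.272 ≈ 71900 km².

71900 km²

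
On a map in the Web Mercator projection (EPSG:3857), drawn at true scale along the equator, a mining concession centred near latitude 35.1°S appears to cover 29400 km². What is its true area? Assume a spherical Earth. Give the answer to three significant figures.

19700 km²

For Mercator, h = k = sec φ (a conformal cylindrical projection has a single point scale, 1/cos φ).
Areal scale = k² = sec²φ = 1/cos²(35.1°) = 1/0.8181² = 1.494.
True area = apparent / (areal scale) = 29400 / 1.494 ≈ 19700 km².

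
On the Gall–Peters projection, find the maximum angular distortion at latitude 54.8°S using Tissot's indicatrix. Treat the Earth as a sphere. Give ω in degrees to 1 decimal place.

23.3°

Gall–Peters is a cylindrical equal-area projection with standard parallels at ±45°. A cylindrical equal-area projection with standard parallel φ₀ has meridian scale h = cos φ / cos φ₀ and parallel scale k = cos φ₀ / cos φ (so areas are preserved, h·k = 1).
At 54.8°: h = 0.8152, k = 1.227; principal scales a = 1.227, b = 0.8152.
sin(ω/2) = (a − b)/(a + b) = 0.4115/2.042 = 0.2015, so ω = 2 arcsin(0.2015) ≈ 23.3°.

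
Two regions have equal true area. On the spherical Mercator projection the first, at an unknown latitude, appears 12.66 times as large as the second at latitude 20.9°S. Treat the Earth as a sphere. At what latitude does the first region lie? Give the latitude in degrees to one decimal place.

On Mercator, (apparent₁)/(apparent₂) = sec²φ₁ / sec²φ₂ when true areas are equal.
cos²φ₂ / cos²φ₁ = 12.66  ⇒  cos φ₁ = cos 20.9° / √12.66 = 0.9342/3.558 = 0.2626.
φ₁ = arccos(0.2626) ≈ 74.8°.

74.8°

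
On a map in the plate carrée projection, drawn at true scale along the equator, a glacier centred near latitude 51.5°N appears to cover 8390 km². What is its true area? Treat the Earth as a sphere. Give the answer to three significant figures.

5220 km²

Plate carrée maps x = Rλ, y = Rφ. The meridian scale is h = 1 and the parallel scale is k = 1/cos φ = sec φ.
Areal scale = h·k = 1 × sec φ; at 51.5°, h = 1.000, k = 1.606, so h·k = 1.606.
True area = apparent / (areal scale) = 8390 / 1.606 ≈ 5220 km².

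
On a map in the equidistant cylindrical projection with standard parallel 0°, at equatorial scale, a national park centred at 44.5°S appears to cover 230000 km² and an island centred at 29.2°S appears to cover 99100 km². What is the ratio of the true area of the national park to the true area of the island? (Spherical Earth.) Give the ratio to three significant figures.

1.90

Plate carrée has h = 1 and k = sec φ, giving areal scale sec φ; true area = (apparent area) · cos φ.
True area of national park: 230000 × cos(44.5°) = 230000 × 0.7133 = 164000 km².
True area of island: 99100 × cos(29.2°) = 99100 × 0.8729 = 86510 km².
Ratio = 164000 / 86510 ≈ 1.90.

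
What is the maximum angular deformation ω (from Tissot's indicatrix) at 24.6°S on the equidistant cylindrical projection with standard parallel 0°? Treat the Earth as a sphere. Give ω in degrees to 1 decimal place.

For the equirectangular projection with φ₀ = 0 (plate carrée), h = 1 along meridians and k = sec φ along parallels.
At 24.6°: h = 1.000, k = 1.100; principal scales a = 1.100, b = 1.000.
sin(ω/2) = (a − b)/(a + b) = 0.09982/2.100 = 0.04754, so ω = 2 arcsin(0.04754) ≈ 5.4°.

5.4°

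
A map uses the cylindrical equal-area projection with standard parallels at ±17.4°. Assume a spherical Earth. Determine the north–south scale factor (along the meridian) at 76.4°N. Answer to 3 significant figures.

For cylindrical equal-area with standard parallel φ₀, h = cos φ / cos φ₀ and k = cos φ₀ / cos φ, so h·k = 1.
h = cos 76.4° / cos 17.4° = 0.2351/0.9542 = 0.2464.

0.246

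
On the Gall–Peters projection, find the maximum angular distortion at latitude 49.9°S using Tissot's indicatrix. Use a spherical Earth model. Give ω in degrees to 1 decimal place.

10.7°

Gall–Peters is a cylindrical equal-area projection with standard parallels at ±45°. For cylindrical equal-area with standard parallel φ₀, h = cos φ / cos φ₀ and k = cos φ₀ / cos φ, so h·k = 1.
At 49.9°: h = 0.9109, k = 1.098; principal scales a = 1.098, b = 0.9109.
sin(ω/2) = (a − b)/(a + b) = 0.1869/2.009 = 0.09302, so ω = 2 arcsin(0.09302) ≈ 10.7°.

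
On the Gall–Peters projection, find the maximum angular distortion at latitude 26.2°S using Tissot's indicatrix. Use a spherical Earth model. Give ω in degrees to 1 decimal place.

Gall–Peters is a cylindrical equal-area projection with standard parallels at ±45°. Cylindrical equal-area (φ₀ = 45°): h = cos φ / cos 45° along meridians, k = cos 45° / cos φ along parallels; h·k = 1.
At 26.2°: h = 1.269, k = 0.7881; principal scales a = 1.269, b = 0.7881.
sin(ω/2) = (a − b)/(a + b) = 0.4808/2.057 = 0.2338, so ω = 2 arcsin(0.2338) ≈ 27.0°.

27.0°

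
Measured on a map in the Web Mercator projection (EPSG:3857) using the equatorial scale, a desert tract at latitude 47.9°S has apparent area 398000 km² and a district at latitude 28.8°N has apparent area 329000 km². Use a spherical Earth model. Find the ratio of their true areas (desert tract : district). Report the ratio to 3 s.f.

0.708

On Mercator the areal scale is sec²φ, so true area = apparent × cos²φ.
True area of desert tract: 398000 × cos²(47.9°) = 398000 × 0.4495 = 178900 km².
True area of district: 329000 × cos²(28.8°) = 329000 × 0.7679 = 252600 km².
Ratio = 178900 / 252600 ≈ 0.708.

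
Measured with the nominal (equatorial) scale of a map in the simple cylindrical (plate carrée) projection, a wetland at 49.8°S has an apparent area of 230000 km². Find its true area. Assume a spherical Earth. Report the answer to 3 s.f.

148000 km²

In the plate carrée (x = Rλ, y = Rφ), meridians are true-scale (h = 1) and parallels are stretched by k = sec φ.
Areal scale = h·k = 1 × sec φ; at 49.8°, h = 1.000, k = 1.549, so h·k = 1.549.
True area = apparent / (areal scale) = 230000 / 1.549 ≈ 148000 km².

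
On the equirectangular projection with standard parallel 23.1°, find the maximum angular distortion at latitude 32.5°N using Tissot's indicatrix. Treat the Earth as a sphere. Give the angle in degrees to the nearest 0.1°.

The equidistant cylindrical projection with φ₀ = 23.1° has h = 1 (meridians true) and k = cos φ₀ / cos φ along parallels.
At 32.5°: h = 1.000, k = 1.091; principal scales a = 1.091, b = 1.000.
sin(ω/2) = (a − b)/(a + b) = 0.09062/2.091 = 0.04335, so ω = 2 arcsin(0.04335) ≈ 5.0°.

5.0°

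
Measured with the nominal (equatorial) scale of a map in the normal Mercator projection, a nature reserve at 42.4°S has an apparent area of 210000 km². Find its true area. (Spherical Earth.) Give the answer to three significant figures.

115000 km²

The Mercator projection is conformal; its linear scale factor is the same in every direction and equals sec φ = 1/cos φ.
Areal scale = k² = sec²φ = 1/cos²(42.4°) = 1/0.7385² = 1.834.
True area = apparent / (areal scale) = 210000 / 1.834 ≈ 115000 km².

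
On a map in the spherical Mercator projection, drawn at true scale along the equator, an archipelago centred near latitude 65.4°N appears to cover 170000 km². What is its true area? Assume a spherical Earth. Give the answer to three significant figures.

29500 km²

Mercator is conformal, so the point scale is isotropic: h = k = sec φ = 1/cos φ.
Areal scale = k² = sec²φ = 1/cos²(65.4°) = 1/0.4163² = 5.771.
True area = apparent / (areal scale) = 170000 / 5.771 ≈ 29500 km².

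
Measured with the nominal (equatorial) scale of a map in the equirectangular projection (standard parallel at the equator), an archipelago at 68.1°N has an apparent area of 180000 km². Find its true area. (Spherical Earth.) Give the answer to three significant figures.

In the plate carrée (x = Rλ, y = Rφ), meridians are true-scale (h = 1) and parallels are stretched by k = sec φ.
Areal scale = h·k = 1 × sec φ; at 68.1°, h = 1.000, k = 2.681, so h·k = 2.681.
True area = apparent / (areal scale) = 180000 / 2.681 ≈ 67100 km².

67100 km²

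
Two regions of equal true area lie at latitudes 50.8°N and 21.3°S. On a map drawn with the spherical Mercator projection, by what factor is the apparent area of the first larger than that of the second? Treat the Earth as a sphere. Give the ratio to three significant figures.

Mercator areal scale is sec²φ.
At 50.8°: sec²(50.8°) = 1/0.6320² = 2.503.
At 21.3°: sec²(21.3°) = 1/0.9317² = 1.152.
Ratio = 2.503/1.152 = cos²(21.3°)/cos²(50.8°) ≈ 2.17.

2.17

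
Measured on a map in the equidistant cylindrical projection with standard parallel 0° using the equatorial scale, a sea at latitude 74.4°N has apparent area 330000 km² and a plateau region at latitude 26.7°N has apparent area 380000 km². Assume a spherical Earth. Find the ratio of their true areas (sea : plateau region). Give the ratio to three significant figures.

0.261

Plate carrée has h = 1 and k = sec φ, giving areal scale sec φ; true area = (apparent area) · cos φ.
True area of sea: 330000 × cos(74.4°) = 330000 × 0.2689 = 88740 km².
True area of plateau region: 380000 × cos(26.7°) = 380000 × 0.8934 = 339500 km².
Ratio = 88740 / 339500 ≈ 0.261.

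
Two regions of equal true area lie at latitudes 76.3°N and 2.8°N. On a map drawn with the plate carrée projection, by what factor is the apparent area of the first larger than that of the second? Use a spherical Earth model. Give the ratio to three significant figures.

4.22

Plate carrée maps x = Rλ, y = Rφ. The meridian scale is h = 1 and the parallel scale is k = 1/cos φ = sec φ.
Areal scale at 76.3°: h·k = 1.000 × 4.222 = 4.222.
Areal scale at 2.8°: h·k = 1.000 × 1.001 = 1.001.
Ratio = 4.222/1.001 ≈ 4.22.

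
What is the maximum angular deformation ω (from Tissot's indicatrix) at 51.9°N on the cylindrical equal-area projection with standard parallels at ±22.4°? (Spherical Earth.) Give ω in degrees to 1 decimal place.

45.1°

A cylindrical equal-area projection with standard parallel φ₀ has meridian scale h = cos φ / cos φ₀ and parallel scale k = cos φ₀ / cos φ (so areas are preserved, h·k = 1).
At 51.9°: h = 0.6674, k = 1.498; principal scales a = 1.498, b = 0.6674.
sin(ω/2) = (a − b)/(a + b) = 0.8310/2.166 = 0.3837, so ω = 2 arcsin(0.3837) ≈ 45.1°.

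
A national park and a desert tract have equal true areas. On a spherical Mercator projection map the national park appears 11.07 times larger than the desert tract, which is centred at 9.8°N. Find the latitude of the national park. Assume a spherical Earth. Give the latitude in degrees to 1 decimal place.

On Mercator, (apparent₁)/(apparent₂) = sec²φ₁ / sec²φ₂ when true areas are equal.
cos²φ₂ / cos²φ₁ = 11.07  ⇒  cos φ₁ = cos 9.8° / √11.07 = 0.9854/3.327 = 0.2962.
φ₁ = arccos(0.2962) ≈ 72.8°.

72.8°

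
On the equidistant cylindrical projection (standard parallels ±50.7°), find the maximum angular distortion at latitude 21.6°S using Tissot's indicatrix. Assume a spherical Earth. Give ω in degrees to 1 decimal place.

21.9°

In the equirectangular projection with standard parallel φ₀ = 50.7° (x = Rλ cos φ₀, y = Rφ), meridians are true-scale (h = 1) and the parallel scale is k = cos φ₀ / cos φ.
At 21.6°: h = 1.000, k = 0.6812; principal scales a = 1.000, b = 0.6812.
sin(ω/2) = (a − b)/(a + b) = 0.3188/1.681 = 0.1896, so ω = 2 arcsin(0.1896) ≈ 21.9°.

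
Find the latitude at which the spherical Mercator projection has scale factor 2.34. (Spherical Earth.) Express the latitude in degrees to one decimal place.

64.7°

Mercator scale is k = sec φ = 1/cos φ.
1/cos φ = 2.34  ⇒  cos φ = 0.4274  ⇒  φ = arccos(0.4274) ≈ 64.7°.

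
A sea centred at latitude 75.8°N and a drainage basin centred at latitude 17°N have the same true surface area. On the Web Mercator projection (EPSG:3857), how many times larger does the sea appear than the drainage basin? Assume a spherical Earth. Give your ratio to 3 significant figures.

15.2

Mercator is conformal with k = sec φ, so areal scale = k² = sec²φ.
At 75.8°: sec²(75.8°) = 1/0.2453² = 16.62.
At 17°: sec²(17°) = 1/0.9563² = 1.093.
Ratio = 16.62/1.093 = cos²(17°)/cos²(75.8°) ≈ 15.2.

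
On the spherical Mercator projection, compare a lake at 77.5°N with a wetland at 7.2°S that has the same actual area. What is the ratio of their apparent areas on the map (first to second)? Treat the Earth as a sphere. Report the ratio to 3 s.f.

Mercator areal scale is sec²φ.
At 77.5°: sec²(77.5°) = 1/0.2164² = 21.35.
At 7.2°: sec²(7.2°) = 1/0.9921² = 1.016.
Ratio = 21.35/1.016 = cos²(7.2°)/cos²(77.5°) ≈ 21.0.

21.0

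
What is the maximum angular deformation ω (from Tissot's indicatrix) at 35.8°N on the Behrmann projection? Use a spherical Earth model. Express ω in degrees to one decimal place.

7.5°

The Behrmann projection is cylindrical equal-area with φ₀ = 30°. Cylindrical equal-area (φ₀ = 30°): h = cos φ / cos 30° along meridians, k = cos 30° / cos φ along parallels; h·k = 1.
At 35.8°: h = 0.9365, k = 1.068; principal scales a = 1.068, b = 0.9365.
sin(ω/2) = (a − b)/(a + b) = 0.1312/2.004 = 0.06547, so ω = 2 arcsin(0.06547) ≈ 7.5°.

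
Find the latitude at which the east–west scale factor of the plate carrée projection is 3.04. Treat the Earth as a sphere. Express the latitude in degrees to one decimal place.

70.8°

Plate carrée: h = 1, k = sec φ along parallels.
sec φ = 3.04  ⇒  cos φ = 0.3289  ⇒  φ ≈ 70.8°.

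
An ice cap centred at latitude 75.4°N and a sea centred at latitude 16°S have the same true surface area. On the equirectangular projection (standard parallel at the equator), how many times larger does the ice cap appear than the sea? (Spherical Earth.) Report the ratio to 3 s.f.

3.81

Plate carrée maps x = Rλ, y = Rφ. The meridian scale is h = 1 and the parallel scale is k = 1/cos φ = sec φ.
Areal scale at 75.4°: h·k = 1.000 × 3.967 = 3.967.
Areal scale at 16°: h·k = 1.000 × 1.040 = 1.040.
Ratio = 3.967/1.040 ≈ 3.81.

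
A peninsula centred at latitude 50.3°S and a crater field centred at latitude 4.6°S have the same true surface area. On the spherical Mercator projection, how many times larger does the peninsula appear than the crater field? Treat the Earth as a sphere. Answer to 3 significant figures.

2.44

On Mercator, area is exaggerated by sec²φ = 1/cos²φ.
At 50.3°: sec²(50.3°) = 1/0.6388² = 2.451.
At 4.6°: sec²(4.6°) = 1/0.9968² = 1.006.
Ratio = 2.451/1.006 = cos²(4.6°)/cos²(50.3°) ≈ 2.44.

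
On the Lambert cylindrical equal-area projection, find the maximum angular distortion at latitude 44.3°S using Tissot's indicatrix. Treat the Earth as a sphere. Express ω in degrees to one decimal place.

37.6°

The Lambert cylindrical equal-area projection is the cylindrical equal-area projection with its standard parallel at the equator (φ₀ = 0). Cylindrical equal-area (φ₀ = 0°): h = cos φ / cos 0° along meridians, k = cos 0° / cos φ along parallels; h·k = 1.
At 44.3°: h = 0.7157, k = 1.397; principal scales a = 1.397, b = 0.7157.
sin(ω/2) = (a − b)/(a + b) = 0.6816/2.113 = 0.3226, so ω = 2 arcsin(0.3226) ≈ 37.6°.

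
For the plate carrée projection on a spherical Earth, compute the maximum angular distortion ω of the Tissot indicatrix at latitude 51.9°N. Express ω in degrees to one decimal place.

Plate carrée maps x = Rλ, y = Rφ. The meridian scale is h = 1 and the parallel scale is k = 1/cos φ = sec φ.
At 51.9°: h = 1.000, k = 1.621; principal scales a = 1.621, b = 1.000.
sin(ω/2) = (a − b)/(a + b) = 0.6207/2.621 = 0.2368, so ω = 2 arcsin(0.2368) ≈ 27.4°.

27.4°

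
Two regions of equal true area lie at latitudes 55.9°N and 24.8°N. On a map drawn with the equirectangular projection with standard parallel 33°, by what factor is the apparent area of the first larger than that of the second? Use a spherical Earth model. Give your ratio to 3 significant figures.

1.62

With standard parallel φ₀ = 33°, the equirectangular projection gives x = Rλ cos φ₀, y = Rφ, so h = 1 and k = cos 33° / cos φ.
Areal scale at 55.9°: h·k = 1.000 × 1.496 = 1.496.
Areal scale at 24.8°: h·k = 1.000 × 0.9239 = 0.9239.
Ratio = 1.496/0.9239 ≈ 1.62.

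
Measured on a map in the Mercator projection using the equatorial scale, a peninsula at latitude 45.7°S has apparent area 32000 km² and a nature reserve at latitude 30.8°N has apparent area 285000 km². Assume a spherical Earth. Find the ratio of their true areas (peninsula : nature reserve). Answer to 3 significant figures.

On Mercator the areal scale is sec²φ, so true area = apparent × cos²φ.
True area of peninsula: 32000 × cos²(45.7°) = 32000 × 0.4878 = 15610 km².
True area of nature reserve: 285000 × cos²(30.8°) = 285000 × 0.7378 = 210300 km².
Ratio = 15610 / 210300 ≈ 0.0742.

0.0742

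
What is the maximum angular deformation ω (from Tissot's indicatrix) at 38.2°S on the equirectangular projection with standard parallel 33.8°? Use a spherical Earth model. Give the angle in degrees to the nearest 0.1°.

With standard parallel φ₀ = 33.8°, the equirectangular projection gives x = Rλ cos φ₀, y = Rφ, so h = 1 and k = cos 33.8° / cos φ.
At 38.2°: h = 1.000, k = 1.057; principal scales a = 1.057, b = 1.000.
sin(ω/2) = (a − b)/(a + b) = 0.05742/2.057 = 0.02791, so ω = 2 arcsin(0.02791) ≈ 3.2°.

3.2°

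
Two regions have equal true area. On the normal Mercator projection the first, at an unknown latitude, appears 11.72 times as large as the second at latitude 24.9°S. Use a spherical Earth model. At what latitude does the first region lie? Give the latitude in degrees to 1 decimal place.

74.6°

Mercator areal scale is sec²φ, so apparent-area ratio = sec²φ₁ / sec²φ₂ = cos²φ₂ / cos²φ₁.
cos²φ₂ / cos²φ₁ = 11.72  ⇒  cos φ₁ = cos 24.9° / √11.72 = 0.9070/3.423 = 0.2650.
φ₁ = arccos(0.2650) ≈ 74.6°.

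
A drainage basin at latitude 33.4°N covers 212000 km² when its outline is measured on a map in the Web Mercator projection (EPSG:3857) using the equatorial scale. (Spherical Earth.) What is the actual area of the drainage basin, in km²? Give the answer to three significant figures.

Mercator is conformal, so the point scale is isotropic: h = k = sec φ = 1/cos φ.
Areal scale = k² = sec²φ = 1/cos²(33.4°) = 1/0.8348² = 1.435.
True area = apparent / (areal scale) = 212000 / 1.435 ≈ 148000 km².

148000 km²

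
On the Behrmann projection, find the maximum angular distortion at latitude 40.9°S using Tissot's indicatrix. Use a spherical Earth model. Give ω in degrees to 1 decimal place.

Behrmann is a cylindrical equal-area projection with standard parallels at ±30°. For cylindrical equal-area with standard parallel φ₀, h = cos φ / cos φ₀ and k = cos φ₀ / cos φ, so h·k = 1.
At 40.9°: h = 0.8728, k = 1.146; principal scales a = 1.146, b = 0.8728.
sin(ω/2) = (a − b)/(a + b) = 0.2730/2.019 = 0.1352, so ω = 2 arcsin(0.1352) ≈ 15.5°.

15.5°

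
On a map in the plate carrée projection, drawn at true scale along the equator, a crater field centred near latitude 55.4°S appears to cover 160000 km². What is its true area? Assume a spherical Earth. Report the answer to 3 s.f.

In the plate carrée (x = Rλ, y = Rφ), meridians are true-scale (h = 1) and parallels are stretched by k = sec φ.
Areal scale = h·k = 1 × sec φ; at 55.4°, h = 1.000, k = 1.761, so h·k = 1.761.
True area = apparent / (areal scale) = 160000 / 1.761 ≈ 90900 km².

90900 km²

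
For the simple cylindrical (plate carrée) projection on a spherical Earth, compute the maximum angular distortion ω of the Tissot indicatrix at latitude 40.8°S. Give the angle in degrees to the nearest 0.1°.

15.9°

For the equirectangular projection with φ₀ = 0 (plate carrée), h = 1 along meridians and k = sec φ along parallels.
At 40.8°: h = 1.000, k = 1.321; principal scales a = 1.321, b = 1.000.
sin(ω/2) = (a − b)/(a + b) = 0.3210/2.321 = 0.1383, so ω = 2 arcsin(0.1383) ≈ 15.9°.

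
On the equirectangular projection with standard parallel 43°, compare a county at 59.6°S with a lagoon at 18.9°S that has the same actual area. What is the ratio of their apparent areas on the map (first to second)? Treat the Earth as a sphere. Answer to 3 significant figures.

1.87

With standard parallel φ₀ = 43°, the equirectangular projection gives x = Rλ cos φ₀, y = Rφ, so h = 1 and k = cos 43° / cos φ.
Areal scale at 59.6°: h·k = 1.000 × 1.445 = 1.445.
Areal scale at 18.9°: h·k = 1.000 × 0.7730 = 0.7730.
Ratio = 1.445/0.7730 ≈ 1.87.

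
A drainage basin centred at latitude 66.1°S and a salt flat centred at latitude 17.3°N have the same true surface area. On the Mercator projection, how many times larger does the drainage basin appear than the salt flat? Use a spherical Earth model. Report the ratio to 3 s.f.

Mercator is conformal with k = sec φ, so areal scale = k² = sec²φ.
At 66.1°: sec²(66.1°) = 1/0.4051² = 6.092.
At 17.3°: sec²(17.3°) = 1/0.9548² = 1.097.
Ratio = 6.092/1.097 = cos²(17.3°)/cos²(66.1°) ≈ 5.55.

5.55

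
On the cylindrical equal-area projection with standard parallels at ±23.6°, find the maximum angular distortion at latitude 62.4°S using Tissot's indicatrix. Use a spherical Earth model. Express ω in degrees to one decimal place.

72.7°

A cylindrical equal-area projection with standard parallel φ₀ has meridian scale h = cos φ / cos φ₀ and parallel scale k = cos φ₀ / cos φ (so areas are preserved, h·k = 1).
At 62.4°: h = 0.5056, k = 1.978; principal scales a = 1.978, b = 0.5056.
sin(ω/2) = (a − b)/(a + b) = 1.472/2.484 = 0.5928, so ω = 2 arcsin(0.5928) ≈ 72.7°.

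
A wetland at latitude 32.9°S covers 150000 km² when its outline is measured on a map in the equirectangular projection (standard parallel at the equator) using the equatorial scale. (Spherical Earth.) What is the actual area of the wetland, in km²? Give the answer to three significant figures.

Plate carrée maps x = Rλ, y = Rφ. The meridian scale is h = 1 and the parallel scale is k = 1/cos φ = sec φ.
Areal scale = h·k = 1 × sec φ; at 32.9°, h = 1.000, k = 1.191, so h·k = 1.191.
True area = apparent / (areal scale) = 150000 / 1.191 ≈ 126000 km².

126000 km²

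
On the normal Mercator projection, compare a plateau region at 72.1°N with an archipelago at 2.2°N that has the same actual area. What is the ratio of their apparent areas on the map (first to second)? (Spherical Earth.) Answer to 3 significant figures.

10.6

On Mercator, area is exaggerated by sec²φ = 1/cos²φ.
At 72.1°: sec²(72.1°) = 1/0.3074² = 10.59.
At 2.2°: sec²(2.2°) = 1/0.9993² = 1.001.
Ratio = 10.59/1.001 = cos²(2.2°)/cos²(72.1°) ≈ 10.6.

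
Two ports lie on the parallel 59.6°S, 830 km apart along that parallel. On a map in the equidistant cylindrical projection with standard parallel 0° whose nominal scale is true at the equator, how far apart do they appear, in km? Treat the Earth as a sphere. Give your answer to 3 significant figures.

Plate carrée maps x = Rλ, y = Rφ. The meridian scale is h = 1 and the parallel scale is k = 1/cos φ = sec φ.
Along the parallel, k = sec 59.6° = 1/0.5060 = 1.976.
Map distance = 830 × 1.976 ≈ 1640 km.

1640 km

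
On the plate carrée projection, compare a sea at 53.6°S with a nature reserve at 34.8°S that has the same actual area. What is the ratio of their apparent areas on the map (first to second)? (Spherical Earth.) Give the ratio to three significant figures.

1.38

For the equirectangular projection with φ₀ = 0 (plate carrée), h = 1 along meridians and k = sec φ along parallels.
Areal scale at 53.6°: h·k = 1.000 × 1.685 = 1.685.
Areal scale at 34.8°: h·k = 1.000 × 1.218 = 1.218.
Ratio = 1.685/1.218 ≈ 1.38.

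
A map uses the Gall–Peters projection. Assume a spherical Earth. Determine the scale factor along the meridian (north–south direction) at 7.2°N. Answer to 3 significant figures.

1.40

The Gall–Peters projection is cylindrical equal-area with φ₀ = 45°. A cylindrical equal-area projection with standard parallel φ₀ has meridian scale h = cos φ / cos φ₀ and parallel scale k = cos φ₀ / cos φ (so areas are preserved, h·k = 1).
h = cos 7.2° / cos 45° = 0.9921/0.7071 = 1.403.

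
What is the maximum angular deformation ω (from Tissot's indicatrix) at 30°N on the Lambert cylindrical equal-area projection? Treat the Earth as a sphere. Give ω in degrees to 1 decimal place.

16.4°

The Lambert cylindrical equal-area projection is the cylindrical equal-area projection with its standard parallel at the equator (φ₀ = 0). Cylindrical equal-area (φ₀ = 0°): h = cos φ / cos 0° along meridians, k = cos 0° / cos φ along parallels; h·k = 1.
At 30°: h = 0.8660, k = 1.155; principal scales a = 1.155, b = 0.8660.
sin(ω/2) = (a − b)/(a + b) = 0.2887/2.021 = 0.1429, so ω = 2 arcsin(0.1429) ≈ 16.4°.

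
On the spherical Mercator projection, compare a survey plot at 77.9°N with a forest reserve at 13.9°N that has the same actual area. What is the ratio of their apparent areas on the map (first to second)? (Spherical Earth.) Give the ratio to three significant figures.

Mercator areal scale is sec²φ.
At 77.9°: sec²(77.9°) = 1/0.2096² = 22.76.
At 13.9°: sec²(13.9°) = 1/0.9707² = 1.061.
Ratio = 22.76/1.061 = cos²(13.9°)/cos²(77.9°) ≈ 21.4.

21.4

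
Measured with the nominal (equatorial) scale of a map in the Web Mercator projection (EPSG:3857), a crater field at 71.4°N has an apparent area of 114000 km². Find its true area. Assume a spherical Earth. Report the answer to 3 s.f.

For Mercator, h = k = sec φ (a conformal cylindrical projection has a single point scale, 1/cos φ).
Areal scale = k² = sec²φ = 1/cos²(71.4°) = 1/0.3190² = 9.829.
True area = apparent / (areal scale) = 114000 / 9.829 ≈ 11600 km².

11600 km²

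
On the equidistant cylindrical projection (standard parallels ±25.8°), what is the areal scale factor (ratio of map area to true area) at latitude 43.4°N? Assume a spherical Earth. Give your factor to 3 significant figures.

In the equirectangular projection with standard parallel φ₀ = 25.8° (x = Rλ cos φ₀, y = Rφ), meridians are true-scale (h = 1) and the parallel scale is k = cos φ₀ / cos φ.
Areal scale = h·k = 1 × cos φ₀ / cos φ; at 43.4°, h = 1.000, k = 1.239, so h·k = 1.239.

1.24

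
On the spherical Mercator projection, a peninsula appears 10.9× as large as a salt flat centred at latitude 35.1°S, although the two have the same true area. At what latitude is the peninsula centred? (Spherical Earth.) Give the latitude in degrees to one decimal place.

75.7°

For equal true areas on Mercator, apparent areas scale as sec²φ, so the ratio is cos²φ₂ / cos²φ₁.
cos²φ₂ / cos²φ₁ = 10.9  ⇒  cos φ₁ = cos 35.1° / √10.9 = 0.8181/3.302 = 0.2478.
φ₁ = arccos(0.2478) ≈ 75.7°.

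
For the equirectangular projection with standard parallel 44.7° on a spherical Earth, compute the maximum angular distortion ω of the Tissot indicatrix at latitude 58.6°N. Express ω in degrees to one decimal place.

17.7°

With standard parallel φ₀ = 44.7°, the equirectangular projection gives x = Rλ cos φ₀, y = Rφ, so h = 1 and k = cos 44.7° / cos φ.
At 58.6°: h = 1.000, k = 1.364; principal scales a = 1.364, b = 1.000.
sin(ω/2) = (a − b)/(a + b) = 0.3643/2.364 = 0.1541, so ω = 2 arcsin(0.1541) ≈ 17.7°.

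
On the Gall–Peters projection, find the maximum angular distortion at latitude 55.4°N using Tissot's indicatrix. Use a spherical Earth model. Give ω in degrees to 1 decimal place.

Gall–Peters is a cylindrical equal-area projection with standard parallels at ±45°. A cylindrical equal-area projection with standard parallel φ₀ has meridian scale h = cos φ / cos φ₀ and parallel scale k = cos φ₀ / cos φ (so areas are preserved, h·k = 1).
At 55.4°: h = 0.8031, k = 1.245; principal scales a = 1.245, b = 0.8031.
sin(ω/2) = (a − b)/(a + b) = 0.4422/2.048 = 0.2159, so ω = 2 arcsin(0.2159) ≈ 24.9°.

24.9°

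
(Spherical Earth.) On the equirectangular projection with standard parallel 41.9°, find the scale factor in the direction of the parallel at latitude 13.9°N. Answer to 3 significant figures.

0.767

With standard parallel φ₀ = 41.9°, the equirectangular projection gives x = Rλ cos φ₀, y = Rφ, so h = 1 and k = cos 41.9° / cos φ.
k = cos 41.9° / cos 13.9° = 0.7443/0.9707 = 0.7668.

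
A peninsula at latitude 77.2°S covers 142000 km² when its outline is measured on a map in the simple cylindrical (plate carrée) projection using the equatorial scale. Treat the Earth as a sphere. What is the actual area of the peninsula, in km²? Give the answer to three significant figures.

Plate carrée maps x = Rλ, y = Rφ. The meridian scale is h = 1 and the parallel scale is k = 1/cos φ = sec φ.
Areal scale = h·k = 1 × sec φ; at 77.2°, h = 1.000, k = 4.514, so h·k = 4.514.
True area = apparent / (areal scale) = 142000 / 4.514 ≈ 31500 km².

31500 km²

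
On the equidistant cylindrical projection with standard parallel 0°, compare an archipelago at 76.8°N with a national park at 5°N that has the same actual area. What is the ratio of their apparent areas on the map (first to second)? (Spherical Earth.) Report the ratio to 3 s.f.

4.36

Plate carrée maps x = Rλ, y = Rφ. The meridian scale is h = 1 and the parallel scale is k = 1/cos φ = sec φ.
Areal scale at 76.8°: h·k = 1.000 × 4.379 = 4.379.
Areal scale at 5°: h·k = 1.000 × 1.004 = 1.004.
Ratio = 4.379/1.004 ≈ 4.36.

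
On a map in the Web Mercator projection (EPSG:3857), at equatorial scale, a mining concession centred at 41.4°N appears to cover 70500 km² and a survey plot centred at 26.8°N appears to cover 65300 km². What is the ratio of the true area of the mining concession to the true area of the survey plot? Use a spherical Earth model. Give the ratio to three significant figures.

0.762

Mercator's areal exaggeration is sec²φ; hence true area = (apparent area) · cos²φ.
True area of mining concession: 70500 × cos²(41.4°) = 70500 × 0.5627 = 39670 km².
True area of survey plot: 65300 × cos²(26.8°) = 65300 × 0.7967 = 52030 km².
Ratio = 39670 / 52030 ≈ 0.762.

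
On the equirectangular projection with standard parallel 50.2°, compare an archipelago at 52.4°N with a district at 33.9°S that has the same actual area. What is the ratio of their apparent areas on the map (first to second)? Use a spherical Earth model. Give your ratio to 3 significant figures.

In the equirectangular projection with standard parallel φ₀ = 50.2° (x = Rλ cos φ₀, y = Rφ), meridians are true-scale (h = 1) and the parallel scale is k = cos φ₀ / cos φ.
Areal scale at 52.4°: h·k = 1.000 × 1.049 = 1.049.
Areal scale at 33.9°: h·k = 1.000 × 0.7712 = 0.7712.
Ratio = 1.049/0.7712 ≈ 1.36.

1.36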